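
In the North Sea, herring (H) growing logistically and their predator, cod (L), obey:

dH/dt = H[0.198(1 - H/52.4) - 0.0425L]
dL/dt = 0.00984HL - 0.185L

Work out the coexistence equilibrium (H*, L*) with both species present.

H* ≈ 18.8, L* ≈ 2.99

From dL/dt = 0 with L > 0: 0.00984H* = 0.185, so H* = 18.8.
Substitute into dH/dt = 0: 0.198(1 - 18.8/52.4) = 0.0425L*.
The bracket is 0.641, giving L* = 0.127/0.0425 = 2.99.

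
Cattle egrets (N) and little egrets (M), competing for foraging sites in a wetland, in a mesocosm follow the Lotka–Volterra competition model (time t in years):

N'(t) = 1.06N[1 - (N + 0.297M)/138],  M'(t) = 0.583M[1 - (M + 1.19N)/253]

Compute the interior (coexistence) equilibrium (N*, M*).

N* ≈ 97.2, M* ≈ 137

Setting both brackets to zero gives the nullclines N + 0.297M = 138 and 1.19N + M = 253.
Substituting M = 253 - 1.19N into the first: N(1 - 0.297·1.19) = 138 - 0.297·253.
So N* = 62.9/0.647 = 97.2, and then M* = 253 - 1.19·97.2 = 137.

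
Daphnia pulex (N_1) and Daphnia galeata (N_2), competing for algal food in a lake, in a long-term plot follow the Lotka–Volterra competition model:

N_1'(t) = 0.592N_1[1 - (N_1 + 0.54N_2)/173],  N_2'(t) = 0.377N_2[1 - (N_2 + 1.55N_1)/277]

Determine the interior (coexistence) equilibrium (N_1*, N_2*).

Setting both brackets to zero gives the nullclines N_1 + 0.54N_2 = 173 and 1.55N_1 + N_2 = 277.
Substituting N_2 = 277 - 1.55N_1 into the first: N_1(1 - 0.54·1.55) = 173 - 0.54·277.
So N_1* = 23.4/0.163 = 144, and then N_2* = 277 - 1.55·144 = 54.3.

N_1* ≈ 144, N_2* ≈ 54.3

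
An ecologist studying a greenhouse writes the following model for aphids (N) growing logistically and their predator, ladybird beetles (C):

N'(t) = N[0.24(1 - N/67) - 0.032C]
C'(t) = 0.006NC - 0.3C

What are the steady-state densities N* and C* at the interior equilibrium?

N* ≈ 50, C* ≈ 1.9

From dC/dt = 0 with C > 0: 0.006N* = 0.3, so N* = 50.
Substitute into dN/dt = 0: 0.24(1 - 50/67) = 0.032C*.
The bracket is 0.254, giving C* = 0.0609/0.032 = 1.9.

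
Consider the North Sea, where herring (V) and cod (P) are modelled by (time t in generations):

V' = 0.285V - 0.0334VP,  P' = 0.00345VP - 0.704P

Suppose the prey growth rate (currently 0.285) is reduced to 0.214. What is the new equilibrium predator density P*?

P* ≈ 6.41

At the interior fixed point, setting dV/dt = 0 with V > 0 fixes P* = (prey growth rate)/(VP coefficient) — independent of the other coefficients.
With the change, P* = 0.214/0.0334 = 6.41; it falls from 8.53.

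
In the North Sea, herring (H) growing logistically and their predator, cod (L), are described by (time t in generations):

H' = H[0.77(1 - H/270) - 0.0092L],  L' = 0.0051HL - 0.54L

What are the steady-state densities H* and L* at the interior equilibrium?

From dL/dt = 0 with L > 0: 0.0051H* = 0.54, so H* = 106.
Substitute into dH/dt = 0: 0.77(1 - 106/270) = 0.0092L*.
The bracket is 0.608, giving L* = 0.468/0.0092 = 50.9.

H* ≈ 106, L* ≈ 50.9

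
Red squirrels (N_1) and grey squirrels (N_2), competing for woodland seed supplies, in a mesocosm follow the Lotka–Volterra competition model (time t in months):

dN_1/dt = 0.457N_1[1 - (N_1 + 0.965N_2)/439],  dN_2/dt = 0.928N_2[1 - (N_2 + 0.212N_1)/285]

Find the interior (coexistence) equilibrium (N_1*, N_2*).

N_1* ≈ 206, N_2* ≈ 241

Setting both brackets to zero gives the nullclines N_1 + 0.965N_2 = 439 and 0.212N_1 + N_2 = 285.
Substituting N_2 = 285 - 0.212N_1 into the first: N_1(1 - 0.965·0.212) = 439 - 0.965·285.
So N_1* = 164/0.795 = 206, and then N_2* = 285 - 0.212·206 = 241.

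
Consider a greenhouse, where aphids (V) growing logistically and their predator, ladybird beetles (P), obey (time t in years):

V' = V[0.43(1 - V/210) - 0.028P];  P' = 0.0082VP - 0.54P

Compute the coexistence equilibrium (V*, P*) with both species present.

From dP/dt = 0 with P > 0: 0.0082V* = 0.54, so V* = 65.9.
Substitute into dV/dt = 0: 0.43(1 - 65.9/210) = 0.028P*.
The bracket is 0.686, giving P* = 0.295/0.028 = 10.5.

V* ≈ 65.9, P* ≈ 10.5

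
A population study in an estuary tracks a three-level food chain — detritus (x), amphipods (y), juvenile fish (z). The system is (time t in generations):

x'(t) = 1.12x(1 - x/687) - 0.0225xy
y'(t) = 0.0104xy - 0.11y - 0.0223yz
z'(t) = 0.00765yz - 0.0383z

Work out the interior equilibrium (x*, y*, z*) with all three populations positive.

From dz/dt = 0: 0.00765y* = 0.0383, so y* = 5.01.
From dx/dt = 0: 1.12(1 - x*/687) = 0.0225·5.01, giving x* = 687·(1 - 0.101) = 618.
From dy/dt = 0: 0.0104·618 - 0.11 = 0.0223z*, so z* = 6.32/0.0223 = 283.

x* ≈ 618, y* ≈ 5.01, z* ≈ 283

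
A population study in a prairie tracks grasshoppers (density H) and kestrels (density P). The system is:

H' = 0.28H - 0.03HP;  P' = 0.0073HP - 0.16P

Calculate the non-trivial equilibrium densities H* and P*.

Set dP/dt = 0 with P > 0: 0.0073H - 0.16 = 0, so H* = 0.16/0.0073 = 21.9.
Set dH/dt = 0 with H > 0: 0.28 - 0.03P = 0, so P* = 0.28/0.03 = 9.33.

H* ≈ 21.9, P* ≈ 9.33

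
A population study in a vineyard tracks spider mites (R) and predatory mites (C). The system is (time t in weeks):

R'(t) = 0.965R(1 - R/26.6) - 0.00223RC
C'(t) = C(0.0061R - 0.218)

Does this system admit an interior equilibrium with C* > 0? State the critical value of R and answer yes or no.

The predator equation gives dC/dt > 0 only when R > 0.218/0.0061 = 35.7.
Without the predator, R → K = 26.6. Since 26.6 < 35.7, the predator cannot invade.

Threshold R = 35.7; K < 35.7, so no, the predator goes extinct.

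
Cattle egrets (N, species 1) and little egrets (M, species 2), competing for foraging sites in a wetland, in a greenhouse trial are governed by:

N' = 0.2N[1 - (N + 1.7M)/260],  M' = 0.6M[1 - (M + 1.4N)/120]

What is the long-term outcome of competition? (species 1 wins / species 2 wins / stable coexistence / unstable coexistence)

Compare the nullcline intercepts: K1/α12 = 260/1.7 = 153 > K2 = 120; K2/α21 = 120/1.4 = 85.7 < K1 = 260.
Since the inequalities point opposite ways, species 1 can invade but species 2 cannot.

species 1 excludes species 2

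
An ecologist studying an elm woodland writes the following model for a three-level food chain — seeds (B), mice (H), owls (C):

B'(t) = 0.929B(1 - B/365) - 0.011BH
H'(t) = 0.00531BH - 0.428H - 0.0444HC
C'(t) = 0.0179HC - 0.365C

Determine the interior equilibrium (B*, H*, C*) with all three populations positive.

From dC/dt = 0: 0.0179H* = 0.365, so H* = 20.4.
From dB/dt = 0: 0.929(1 - B*/365) = 0.011·20.4, giving B* = 365·(1 - 0.241) = 277.
From dH/dt = 0: 0.00531·277 - 0.428 = 0.0444C*, so C* = 1.04/0.0444 = 23.5.

B* ≈ 277, H* ≈ 20.4, C* ≈ 23.5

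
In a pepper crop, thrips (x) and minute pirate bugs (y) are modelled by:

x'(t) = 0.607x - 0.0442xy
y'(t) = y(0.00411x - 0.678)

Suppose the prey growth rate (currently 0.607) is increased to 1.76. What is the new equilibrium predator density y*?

y* ≈ 39.8

At the interior fixed point, setting dx/dt = 0 with x > 0 fixes y* = (prey growth rate)/(xy coefficient) — independent of the other coefficients.
With the change, y* = 1.76/0.0442 = 39.8; it rises from 13.7.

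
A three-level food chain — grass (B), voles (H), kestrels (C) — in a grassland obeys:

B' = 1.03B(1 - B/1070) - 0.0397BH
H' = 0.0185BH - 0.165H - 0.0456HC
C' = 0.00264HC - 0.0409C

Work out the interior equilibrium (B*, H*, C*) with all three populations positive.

B* ≈ 431, H* ≈ 15.5, C* ≈ 171

From dC/dt = 0: 0.00264H* = 0.0409, so H* = 15.5.
From dB/dt = 0: 1.03(1 - B*/1070) = 0.0397·15.5, giving B* = 1070·(1 - 0.597) = 431.
From dH/dt = 0: 0.0185·431 - 0.165 = 0.0456C*, so C* = 7.81/0.0456 = 171.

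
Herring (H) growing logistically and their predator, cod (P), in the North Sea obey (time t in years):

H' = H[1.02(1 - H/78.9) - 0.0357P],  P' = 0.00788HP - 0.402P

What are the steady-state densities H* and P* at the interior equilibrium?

H* ≈ 51, P* ≈ 10.1

From dP/dt = 0 with P > 0: 0.00788H* = 0.402, so H* = 51.
Substitute into dH/dt = 0: 1.02(1 - 51/78.9) = 0.0357P*.
The bracket is 0.353, giving P* = 0.36/0.0357 = 10.1.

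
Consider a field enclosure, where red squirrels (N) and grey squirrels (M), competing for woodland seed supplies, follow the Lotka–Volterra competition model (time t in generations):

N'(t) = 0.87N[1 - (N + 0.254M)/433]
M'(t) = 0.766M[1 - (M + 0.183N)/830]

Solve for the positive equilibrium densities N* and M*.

N* ≈ 233, M* ≈ 787

Setting both brackets to zero gives the nullclines N + 0.254M = 433 and 0.183N + M = 830.
Substituting M = 830 - 0.183N into the first: N(1 - 0.254·0.183) = 433 - 0.254·830.
So N* = 222/0.954 = 233, and then M* = 830 - 0.183·233 = 787.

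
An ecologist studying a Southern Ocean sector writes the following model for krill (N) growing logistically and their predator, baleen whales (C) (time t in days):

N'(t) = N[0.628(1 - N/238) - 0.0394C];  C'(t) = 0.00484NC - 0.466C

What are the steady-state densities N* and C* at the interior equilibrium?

N* ≈ 96.3, C* ≈ 9.49

From dC/dt = 0 with C > 0: 0.00484N* = 0.466, so N* = 96.3.
Substitute into dN/dt = 0: 0.628(1 - 96.3/238) = 0.0394C*.
The bracket is 0.595, giving C* = 0.374/0.0394 = 9.49.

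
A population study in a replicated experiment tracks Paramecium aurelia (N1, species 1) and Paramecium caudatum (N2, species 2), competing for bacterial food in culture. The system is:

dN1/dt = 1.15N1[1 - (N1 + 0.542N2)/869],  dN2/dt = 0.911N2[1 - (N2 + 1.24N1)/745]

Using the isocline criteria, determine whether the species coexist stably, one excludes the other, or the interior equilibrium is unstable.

Compare the nullcline intercepts: K1/α12 = 869/0.542 = 1600 > K2 = 745; K2/α21 = 745/1.24 = 601 < K1 = 869.
Since the inequalities point opposite ways, species 1 can invade but species 2 cannot.

species 1 excludes species 2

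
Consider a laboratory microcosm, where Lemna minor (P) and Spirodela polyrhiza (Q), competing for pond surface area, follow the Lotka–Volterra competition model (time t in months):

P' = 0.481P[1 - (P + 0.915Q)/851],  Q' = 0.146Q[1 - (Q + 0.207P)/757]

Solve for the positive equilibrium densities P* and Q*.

Setting both brackets to zero gives the nullclines P + 0.915Q = 851 and 0.207P + Q = 757.
Substituting Q = 757 - 0.207P into the first: P(1 - 0.915·0.207) = 851 - 0.915·757.
So P* = 158/0.811 = 195, and then Q* = 757 - 0.207·195 = 717.

P* ≈ 195, Q* ≈ 717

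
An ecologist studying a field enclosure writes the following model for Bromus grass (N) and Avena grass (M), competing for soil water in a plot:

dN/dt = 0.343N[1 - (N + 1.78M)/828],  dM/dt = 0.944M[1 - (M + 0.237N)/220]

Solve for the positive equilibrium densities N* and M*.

N* ≈ 755, M* ≈ 41.1

Setting both brackets to zero gives the nullclines N + 1.78M = 828 and 0.237N + M = 220.
Substituting M = 220 - 0.237N into the first: N(1 - 1.78·0.237) = 828 - 1.78·220.
So N* = 436/0.578 = 755, and then M* = 220 - 0.237·755 = 41.1.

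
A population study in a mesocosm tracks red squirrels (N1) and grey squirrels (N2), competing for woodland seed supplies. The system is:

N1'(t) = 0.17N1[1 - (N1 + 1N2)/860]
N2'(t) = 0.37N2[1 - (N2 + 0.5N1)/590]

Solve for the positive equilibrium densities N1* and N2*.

N1* ≈ 540, N2* ≈ 320

Setting both brackets to zero gives the nullclines N1 + 1N2 = 860 and 0.5N1 + N2 = 590.
Substituting N2 = 590 - 0.5N1 into the first: N1(1 - 1·0.5) = 860 - 1·590.
So N1* = 270/0.5 = 540, and then N2* = 590 - 0.5·540 = 320.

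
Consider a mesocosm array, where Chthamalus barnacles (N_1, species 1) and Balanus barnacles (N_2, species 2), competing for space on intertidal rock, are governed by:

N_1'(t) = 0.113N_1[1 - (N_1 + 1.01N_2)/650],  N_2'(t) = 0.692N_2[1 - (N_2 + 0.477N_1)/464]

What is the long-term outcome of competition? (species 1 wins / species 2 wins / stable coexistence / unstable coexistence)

Compare the nullcline intercepts: K1/α12 = 650/1.01 = 644 > K2 = 464; K2/α21 = 464/0.477 = 973 > K1 = 650.
Since both inequalities hold, each species can invade when rare, so the interior equilibrium is stable.

stable coexistence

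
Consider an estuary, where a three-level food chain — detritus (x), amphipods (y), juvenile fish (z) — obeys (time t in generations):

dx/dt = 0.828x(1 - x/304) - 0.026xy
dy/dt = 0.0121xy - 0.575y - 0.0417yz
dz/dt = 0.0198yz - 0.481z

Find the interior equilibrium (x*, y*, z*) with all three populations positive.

x* ≈ 72.1, y* ≈ 24.3, z* ≈ 7.13

From dz/dt = 0: 0.0198y* = 0.481, so y* = 24.3.
From dx/dt = 0: 0.828(1 - x*/304) = 0.026·24.3, giving x* = 304·(1 - 0.763) = 72.1.
From dy/dt = 0: 0.0121·72.1 - 0.575 = 0.0417z*, so z* = 0.297/0.0417 = 7.13.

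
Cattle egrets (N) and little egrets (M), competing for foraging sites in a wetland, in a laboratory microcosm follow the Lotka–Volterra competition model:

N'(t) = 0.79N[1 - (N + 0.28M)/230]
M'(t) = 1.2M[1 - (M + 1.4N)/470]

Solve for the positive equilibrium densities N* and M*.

N* ≈ 162, M* ≈ 243

Setting both brackets to zero gives the nullclines N + 0.28M = 230 and 1.4N + M = 470.
Substituting M = 470 - 1.4N into the first: N(1 - 0.28·1.4) = 230 - 0.28·470.
So N* = 98.4/0.608 = 162, and then M* = 470 - 1.4·162 = 243.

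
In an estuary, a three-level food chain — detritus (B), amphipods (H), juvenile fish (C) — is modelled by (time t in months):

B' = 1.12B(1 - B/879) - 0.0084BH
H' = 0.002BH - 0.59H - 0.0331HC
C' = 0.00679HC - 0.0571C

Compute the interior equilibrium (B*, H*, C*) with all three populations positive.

B* ≈ 824, H* ≈ 8.41, C* ≈ 31.9

From dC/dt = 0: 0.00679H* = 0.0571, so H* = 8.41.
From dB/dt = 0: 1.12(1 - B*/879) = 0.0084·8.41, giving B* = 879·(1 - 0.0631) = 824.
From dH/dt = 0: 0.002·824 - 0.59 = 0.0331C*, so C* = 1.06/0.0331 = 31.9.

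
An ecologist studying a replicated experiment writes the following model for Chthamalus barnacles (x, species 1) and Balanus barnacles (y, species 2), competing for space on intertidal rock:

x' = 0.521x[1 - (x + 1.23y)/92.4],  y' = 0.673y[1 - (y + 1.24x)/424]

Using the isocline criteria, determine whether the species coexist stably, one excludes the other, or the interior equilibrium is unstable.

species 2 excludes species 1

Compare the nullcline intercepts: K1/α12 = 92.4/1.23 = 75.1 < K2 = 424; K2/α21 = 424/1.24 = 342 > K1 = 92.4.
Since the inequalities point opposite ways, species 2 can invade but species 1 cannot.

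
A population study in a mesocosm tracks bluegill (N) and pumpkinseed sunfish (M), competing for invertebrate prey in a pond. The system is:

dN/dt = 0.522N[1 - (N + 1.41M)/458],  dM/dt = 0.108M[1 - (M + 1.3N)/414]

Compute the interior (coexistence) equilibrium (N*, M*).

N* ≈ 151, M* ≈ 218

Setting both brackets to zero gives the nullclines N + 1.41M = 458 and 1.3N + M = 414.
Substituting M = 414 - 1.3N into the first: N(1 - 1.41·1.3) = 458 - 1.41·414.
So N* = -126/-0.833 = 151, and then M* = 414 - 1.3·151 = 218.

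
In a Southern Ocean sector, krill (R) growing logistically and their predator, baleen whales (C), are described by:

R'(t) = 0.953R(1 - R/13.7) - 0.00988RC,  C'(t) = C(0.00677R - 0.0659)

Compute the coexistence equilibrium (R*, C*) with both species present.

R* ≈ 9.73, C* ≈ 27.9

From dC/dt = 0 with C > 0: 0.00677R* = 0.0659, so R* = 9.73.
Substitute into dR/dt = 0: 0.953(1 - 9.73/13.7) = 0.00988C*.
The bracket is 0.289, giving C* = 0.276/0.00988 = 27.9.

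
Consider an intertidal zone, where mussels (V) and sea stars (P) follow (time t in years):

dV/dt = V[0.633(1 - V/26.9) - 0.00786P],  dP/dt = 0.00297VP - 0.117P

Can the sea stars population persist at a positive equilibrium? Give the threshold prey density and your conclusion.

The predator equation gives dP/dt > 0 only when V > 0.117/0.00297 = 39.4.
Without the predator, V → K = 26.9. Since 26.9 < 39.4, the predator cannot invade.

Threshold V = 39.4; K < 39.4, so no, the predator goes extinct.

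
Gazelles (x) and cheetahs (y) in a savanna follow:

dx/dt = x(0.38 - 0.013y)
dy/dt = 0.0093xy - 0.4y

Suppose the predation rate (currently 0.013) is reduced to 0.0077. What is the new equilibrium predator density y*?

y* ≈ 49.4

At the interior fixed point, setting dx/dt = 0 with x > 0 fixes y* = (prey growth rate)/(xy coefficient) — independent of the other coefficients.
With the change, y* = 0.38/0.0077 = 49.4; it rises from 29.2.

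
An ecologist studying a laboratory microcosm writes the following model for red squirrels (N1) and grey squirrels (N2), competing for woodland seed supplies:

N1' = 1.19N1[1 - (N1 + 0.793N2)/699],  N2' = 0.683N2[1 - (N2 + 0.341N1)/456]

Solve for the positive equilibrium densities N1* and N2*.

N1* ≈ 462, N2* ≈ 298

Setting both brackets to zero gives the nullclines N1 + 0.793N2 = 699 and 0.341N1 + N2 = 456.
Substituting N2 = 456 - 0.341N1 into the first: N1(1 - 0.793·0.341) = 699 - 0.793·456.
So N1* = 337/0.73 = 462, and then N2* = 456 - 0.341·462 = 298.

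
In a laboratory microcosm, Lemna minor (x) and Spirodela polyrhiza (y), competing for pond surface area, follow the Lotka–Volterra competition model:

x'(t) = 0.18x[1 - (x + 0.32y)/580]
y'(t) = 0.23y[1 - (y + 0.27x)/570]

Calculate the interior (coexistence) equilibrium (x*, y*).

Setting both brackets to zero gives the nullclines x + 0.32y = 580 and 0.27x + y = 570.
Substituting y = 570 - 0.27x into the first: x(1 - 0.32·0.27) = 580 - 0.32·570.
So x* = 398/0.914 = 435, and then y* = 570 - 0.27·435 = 452.

x* ≈ 435, y* ≈ 452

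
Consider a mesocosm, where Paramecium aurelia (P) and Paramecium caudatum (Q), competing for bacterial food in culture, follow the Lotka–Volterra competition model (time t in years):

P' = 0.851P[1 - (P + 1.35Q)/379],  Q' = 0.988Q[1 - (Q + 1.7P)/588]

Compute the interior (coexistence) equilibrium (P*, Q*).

Setting both brackets to zero gives the nullclines P + 1.35Q = 379 and 1.7P + Q = 588.
Substituting Q = 588 - 1.7P into the first: P(1 - 1.35·1.7) = 379 - 1.35·588.
So P* = -415/-1.29 = 320, and then Q* = 588 - 1.7·320 = 43.5.

P* ≈ 320, Q* ≈ 43.5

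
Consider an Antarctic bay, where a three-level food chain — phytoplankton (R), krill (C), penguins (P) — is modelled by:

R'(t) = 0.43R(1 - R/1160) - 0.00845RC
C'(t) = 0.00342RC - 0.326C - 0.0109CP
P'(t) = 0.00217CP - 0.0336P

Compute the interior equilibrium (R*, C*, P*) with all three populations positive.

From dP/dt = 0: 0.00217C* = 0.0336, so C* = 15.5.
From dR/dt = 0: 0.43(1 - R*/1160) = 0.00845·15.5, giving R* = 1160·(1 - 0.304) = 807.
From dC/dt = 0: 0.00342·807 - 0.326 = 0.0109P*, so P* = 2.43/0.0109 = 223.

R* ≈ 807, C* ≈ 15.5, P* ≈ 223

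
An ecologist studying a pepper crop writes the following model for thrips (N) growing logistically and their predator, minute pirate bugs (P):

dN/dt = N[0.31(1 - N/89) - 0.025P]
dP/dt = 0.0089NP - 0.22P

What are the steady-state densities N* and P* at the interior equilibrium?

N* ≈ 24.7, P* ≈ 8.96

From dP/dt = 0 with P > 0: 0.0089N* = 0.22, so N* = 24.7.
Substitute into dN/dt = 0: 0.31(1 - 24.7/89) = 0.025P*.
The bracket is 0.722, giving P* = 0.224/0.025 = 8.96.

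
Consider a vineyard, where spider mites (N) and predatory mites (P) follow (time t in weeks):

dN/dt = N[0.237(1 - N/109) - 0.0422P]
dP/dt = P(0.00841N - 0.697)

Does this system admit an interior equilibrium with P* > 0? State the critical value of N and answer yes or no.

Threshold N = 82.9; K > 82.9, so yes, the predator persists.

The predator equation gives dP/dt > 0 only when N > 0.697/0.00841 = 82.9.
Without the predator, N → K = 109. Since 109 > 82.9, the predator can invade and persist.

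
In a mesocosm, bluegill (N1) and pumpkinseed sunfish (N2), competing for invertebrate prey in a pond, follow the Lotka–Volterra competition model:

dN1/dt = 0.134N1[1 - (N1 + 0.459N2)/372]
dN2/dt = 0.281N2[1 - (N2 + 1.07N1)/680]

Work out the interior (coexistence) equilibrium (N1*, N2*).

N1* ≈ 118, N2* ≈ 554

Setting both brackets to zero gives the nullclines N1 + 0.459N2 = 372 and 1.07N1 + N2 = 680.
Substituting N2 = 680 - 1.07N1 into the first: N1(1 - 0.459·1.07) = 372 - 0.459·680.
So N1* = 59.9/0.509 = 118, and then N2* = 680 - 1.07·118 = 554.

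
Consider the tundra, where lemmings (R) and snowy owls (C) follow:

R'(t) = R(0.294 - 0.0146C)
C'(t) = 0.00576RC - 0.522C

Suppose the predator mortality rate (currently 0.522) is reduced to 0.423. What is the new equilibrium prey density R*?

R* ≈ 73.4

At the interior fixed point, setting dC/dt = 0 with C > 0 fixes R* = (predator death rate)/(RC coefficient) — independent of the other coefficients.
With the change, R* = 0.423/0.00576 = 73.4; it falls from 90.6.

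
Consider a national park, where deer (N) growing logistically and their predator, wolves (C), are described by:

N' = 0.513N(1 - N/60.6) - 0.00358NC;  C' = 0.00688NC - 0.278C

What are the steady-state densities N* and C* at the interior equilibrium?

N* ≈ 40.4, C* ≈ 47.7

From dC/dt = 0 with C > 0: 0.00688N* = 0.278, so N* = 40.4.
Substitute into dN/dt = 0: 0.513(1 - 40.4/60.6) = 0.00358C*.
The bracket is 0.333, giving C* = 0.171/0.00358 = 47.7.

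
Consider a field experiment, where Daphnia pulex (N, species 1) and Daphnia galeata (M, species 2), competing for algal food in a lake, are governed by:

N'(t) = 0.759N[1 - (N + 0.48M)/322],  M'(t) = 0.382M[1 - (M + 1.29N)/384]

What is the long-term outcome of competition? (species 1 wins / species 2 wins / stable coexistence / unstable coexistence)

Compare the nullcline intercepts: K1/α12 = 322/0.48 = 671 > K2 = 384; K2/α21 = 384/1.29 = 298 < K1 = 322.
Since the inequalities point opposite ways, species 1 can invade but species 2 cannot.

species 1 excludes species 2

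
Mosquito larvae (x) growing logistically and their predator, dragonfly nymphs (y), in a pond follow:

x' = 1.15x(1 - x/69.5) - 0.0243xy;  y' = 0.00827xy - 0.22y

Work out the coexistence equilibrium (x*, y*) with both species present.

From dy/dt = 0 with y > 0: 0.00827x* = 0.22, so x* = 26.6.
Substitute into dx/dt = 0: 1.15(1 - 26.6/69.5) = 0.0243y*.
The bracket is 0.617, giving y* = 0.71/0.0243 = 29.2.

x* ≈ 26.6, y* ≈ 29.2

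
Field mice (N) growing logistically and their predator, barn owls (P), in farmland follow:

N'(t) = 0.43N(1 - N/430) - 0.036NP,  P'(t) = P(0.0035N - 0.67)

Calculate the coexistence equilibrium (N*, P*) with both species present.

From dP/dt = 0 with P > 0: 0.0035N* = 0.67, so N* = 191.
Substitute into dN/dt = 0: 0.43(1 - 191/430) = 0.036P*.
The bracket is 0.555, giving P* = 0.239/0.036 = 6.63.

N* ≈ 191, P* ≈ 6.63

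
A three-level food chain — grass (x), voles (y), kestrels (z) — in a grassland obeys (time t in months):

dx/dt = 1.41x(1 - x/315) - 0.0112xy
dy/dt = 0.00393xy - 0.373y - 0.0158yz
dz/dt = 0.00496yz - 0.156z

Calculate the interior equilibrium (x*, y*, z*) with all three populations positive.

x* ≈ 236, y* ≈ 31.5, z* ≈ 35.2

From dz/dt = 0: 0.00496y* = 0.156, so y* = 31.5.
From dx/dt = 0: 1.41(1 - x*/315) = 0.0112·31.5, giving x* = 315·(1 - 0.25) = 236.
From dy/dt = 0: 0.00393·236 - 0.373 = 0.0158z*, so z* = 0.556/0.0158 = 35.2.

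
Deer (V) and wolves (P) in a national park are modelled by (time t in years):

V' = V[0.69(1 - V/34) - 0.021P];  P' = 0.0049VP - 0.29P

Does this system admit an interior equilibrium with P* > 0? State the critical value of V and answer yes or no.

Threshold V = 59.2; K < 59.2, so no, the predator goes extinct.

The predator equation gives dP/dt > 0 only when V > 0.29/0.0049 = 59.2.
Without the predator, V → K = 34. Since 34 < 59.2, the predator cannot invade.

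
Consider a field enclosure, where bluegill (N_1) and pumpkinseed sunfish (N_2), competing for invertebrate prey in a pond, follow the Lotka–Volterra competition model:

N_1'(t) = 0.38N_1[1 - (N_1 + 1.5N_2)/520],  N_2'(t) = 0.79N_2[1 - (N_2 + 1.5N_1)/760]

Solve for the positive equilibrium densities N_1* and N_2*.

Setting both brackets to zero gives the nullclines N_1 + 1.5N_2 = 520 and 1.5N_1 + N_2 = 760.
Substituting N_2 = 760 - 1.5N_1 into the first: N_1(1 - 1.5·1.5) = 520 - 1.5·760.
So N_1* = -620/-1.25 = 496, and then N_2* = 760 - 1.5·496 = 16.

N_1* ≈ 496, N_2* ≈ 16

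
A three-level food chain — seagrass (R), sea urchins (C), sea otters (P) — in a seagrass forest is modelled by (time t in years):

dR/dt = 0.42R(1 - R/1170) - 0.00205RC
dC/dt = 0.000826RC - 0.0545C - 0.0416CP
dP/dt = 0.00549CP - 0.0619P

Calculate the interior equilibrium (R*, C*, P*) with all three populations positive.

From dP/dt = 0: 0.00549C* = 0.0619, so C* = 11.3.
From dR/dt = 0: 0.42(1 - R*/1170) = 0.00205·11.3, giving R* = 1170·(1 - 0.055) = 1110.
From dC/dt = 0: 0.000826·1110 - 0.0545 = 0.0416P*, so P* = 0.859/0.0416 = 20.6.

R* ≈ 1110, C* ≈ 11.3, P* ≈ 20.6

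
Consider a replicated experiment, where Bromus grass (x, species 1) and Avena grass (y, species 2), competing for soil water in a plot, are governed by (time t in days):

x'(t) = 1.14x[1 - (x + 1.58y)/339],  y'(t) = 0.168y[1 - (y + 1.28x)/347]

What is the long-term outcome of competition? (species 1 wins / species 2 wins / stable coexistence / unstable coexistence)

Compare the nullcline intercepts: K1/α12 = 339/1.58 = 215 < K2 = 347; K2/α21 = 347/1.28 = 271 < K1 = 339.
Since both are reversed, neither can invade when rare; the interior point is a saddle.

unstable coexistence (outcome depends on initial conditions)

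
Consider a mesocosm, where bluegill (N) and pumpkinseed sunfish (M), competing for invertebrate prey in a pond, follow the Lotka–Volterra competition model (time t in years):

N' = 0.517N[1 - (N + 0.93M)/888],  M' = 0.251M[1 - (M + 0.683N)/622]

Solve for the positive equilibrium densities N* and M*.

N* ≈ 848, M* ≈ 42.5

Setting both brackets to zero gives the nullclines N + 0.93M = 888 and 0.683N + M = 622.
Substituting M = 622 - 0.683N into the first: N(1 - 0.93·0.683) = 888 - 0.93·622.
So N* = 310/0.365 = 848, and then M* = 622 - 0.683·848 = 42.5.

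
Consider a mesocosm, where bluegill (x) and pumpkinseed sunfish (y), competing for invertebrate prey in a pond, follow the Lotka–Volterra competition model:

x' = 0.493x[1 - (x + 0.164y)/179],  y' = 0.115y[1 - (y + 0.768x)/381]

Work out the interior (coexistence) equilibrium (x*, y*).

x* ≈ 133, y* ≈ 279

Setting both brackets to zero gives the nullclines x + 0.164y = 179 and 0.768x + y = 381.
Substituting y = 381 - 0.768x into the first: x(1 - 0.164·0.768) = 179 - 0.164·381.
So x* = 117/0.874 = 133, and then y* = 381 - 0.768·133 = 279.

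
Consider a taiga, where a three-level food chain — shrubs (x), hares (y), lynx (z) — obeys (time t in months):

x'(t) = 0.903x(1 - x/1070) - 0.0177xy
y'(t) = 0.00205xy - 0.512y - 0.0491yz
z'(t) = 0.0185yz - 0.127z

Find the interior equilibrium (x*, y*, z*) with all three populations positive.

From dz/dt = 0: 0.0185y* = 0.127, so y* = 6.86.
From dx/dt = 0: 0.903(1 - x*/1070) = 0.0177·6.86, giving x* = 1070·(1 - 0.135) = 926.
From dy/dt = 0: 0.00205·926 - 0.512 = 0.0491z*, so z* = 1.39/0.0491 = 28.2.

x* ≈ 926, y* ≈ 6.86, z* ≈ 28.2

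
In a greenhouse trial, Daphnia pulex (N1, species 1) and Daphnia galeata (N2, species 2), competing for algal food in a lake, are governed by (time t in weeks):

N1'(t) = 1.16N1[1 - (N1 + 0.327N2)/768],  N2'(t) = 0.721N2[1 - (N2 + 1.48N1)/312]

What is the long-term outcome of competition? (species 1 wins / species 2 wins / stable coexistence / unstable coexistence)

species 1 excludes species 2

Compare the nullcline intercepts: K1/α12 = 768/0.327 = 2350 > K2 = 312; K2/α21 = 312/1.48 = 211 < K1 = 768.
Since the inequalities point opposite ways, species 1 can invade but species 2 cannot.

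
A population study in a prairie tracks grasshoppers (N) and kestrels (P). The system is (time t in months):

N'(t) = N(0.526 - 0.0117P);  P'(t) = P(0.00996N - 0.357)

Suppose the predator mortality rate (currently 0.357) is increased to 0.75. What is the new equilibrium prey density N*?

N* ≈ 75.3

At the interior fixed point, setting dP/dt = 0 with P > 0 fixes N* = (predator death rate)/(NP coefficient) — independent of the other coefficients.
With the change, N* = 0.75/0.00996 = 75.3; it rises from 35.8.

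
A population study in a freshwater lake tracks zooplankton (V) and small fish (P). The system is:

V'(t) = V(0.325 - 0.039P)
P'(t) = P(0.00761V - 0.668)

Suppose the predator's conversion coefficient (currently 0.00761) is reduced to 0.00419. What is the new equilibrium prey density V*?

At the interior fixed point, setting dP/dt = 0 with P > 0 fixes V* = (predator death rate)/(VP coefficient) — independent of the other coefficients.
With the change, V* = 0.668/0.00419 = 159; it rises from 87.8.

V* ≈ 159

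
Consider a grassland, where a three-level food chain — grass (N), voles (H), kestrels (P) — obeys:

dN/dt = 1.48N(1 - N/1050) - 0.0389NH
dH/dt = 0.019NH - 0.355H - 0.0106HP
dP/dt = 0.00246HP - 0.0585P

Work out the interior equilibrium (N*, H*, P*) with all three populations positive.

From dP/dt = 0: 0.00246H* = 0.0585, so H* = 23.8.
From dN/dt = 0: 1.48(1 - N*/1050) = 0.0389·23.8, giving N* = 1050·(1 - 0.625) = 394.
From dH/dt = 0: 0.019·394 - 0.355 = 0.0106P*, so P* = 7.13/0.0106 = 672.

N* ≈ 394, H* ≈ 23.8, P* ≈ 672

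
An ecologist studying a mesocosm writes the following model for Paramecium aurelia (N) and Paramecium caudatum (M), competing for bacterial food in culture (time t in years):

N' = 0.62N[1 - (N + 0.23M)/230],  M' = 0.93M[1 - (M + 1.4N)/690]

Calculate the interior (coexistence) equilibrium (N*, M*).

N* ≈ 105, M* ≈ 543

Setting both brackets to zero gives the nullclines N + 0.23M = 230 and 1.4N + M = 690.
Substituting M = 690 - 1.4N into the first: N(1 - 0.23·1.4) = 230 - 0.23·690.
So N* = 71.3/0.678 = 105, and then M* = 690 - 1.4·105 = 543.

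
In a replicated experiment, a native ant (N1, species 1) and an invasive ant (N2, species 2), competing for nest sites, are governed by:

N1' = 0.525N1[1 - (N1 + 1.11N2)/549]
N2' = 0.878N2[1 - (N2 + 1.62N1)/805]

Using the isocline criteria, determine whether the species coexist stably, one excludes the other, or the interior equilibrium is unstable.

Compare the nullcline intercepts: K1/α12 = 549/1.11 = 495 < K2 = 805; K2/α21 = 805/1.62 = 497 < K1 = 549.
Since both are reversed, neither can invade when rare; the interior point is a saddle.

unstable coexistence (outcome depends on initial conditions)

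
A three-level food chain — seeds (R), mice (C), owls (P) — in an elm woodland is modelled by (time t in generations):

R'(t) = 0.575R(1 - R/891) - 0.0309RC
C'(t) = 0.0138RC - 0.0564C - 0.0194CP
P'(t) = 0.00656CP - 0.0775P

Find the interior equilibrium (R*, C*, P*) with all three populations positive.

From dP/dt = 0: 0.00656C* = 0.0775, so C* = 11.8.
From dR/dt = 0: 0.575(1 - R*/891) = 0.0309·11.8, giving R* = 891·(1 - 0.635) = 325.
From dC/dt = 0: 0.0138·325 - 0.0564 = 0.0194P*, so P* = 4.43/0.0194 = 229.

R* ≈ 325, C* ≈ 11.8, P* ≈ 229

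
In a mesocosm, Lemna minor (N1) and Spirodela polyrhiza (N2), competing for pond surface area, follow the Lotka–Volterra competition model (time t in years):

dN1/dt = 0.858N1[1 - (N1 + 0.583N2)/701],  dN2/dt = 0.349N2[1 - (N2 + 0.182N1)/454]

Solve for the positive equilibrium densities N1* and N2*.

N1* ≈ 488, N2* ≈ 365

Setting both brackets to zero gives the nullclines N1 + 0.583N2 = 701 and 0.182N1 + N2 = 454.
Substituting N2 = 454 - 0.182N1 into the first: N1(1 - 0.583·0.182) = 701 - 0.583·454.
So N1* = 436/0.894 = 488, and then N2* = 454 - 0.182·488 = 365.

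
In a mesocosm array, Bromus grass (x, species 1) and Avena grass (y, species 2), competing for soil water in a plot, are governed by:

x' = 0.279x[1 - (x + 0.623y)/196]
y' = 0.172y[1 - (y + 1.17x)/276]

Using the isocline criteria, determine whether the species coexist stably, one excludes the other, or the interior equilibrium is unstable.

stable coexistence

Compare the nullcline intercepts: K1/α12 = 196/0.623 = 315 > K2 = 276; K2/α21 = 276/1.17 = 236 > K1 = 196.
Since both inequalities hold, each species can invade when rare, so the interior equilibrium is stable.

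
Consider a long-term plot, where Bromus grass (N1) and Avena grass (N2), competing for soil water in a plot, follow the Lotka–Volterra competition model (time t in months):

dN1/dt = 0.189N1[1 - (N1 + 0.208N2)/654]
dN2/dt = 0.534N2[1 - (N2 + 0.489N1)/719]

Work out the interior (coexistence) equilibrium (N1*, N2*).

N1* ≈ 562, N2* ≈ 444

Setting both brackets to zero gives the nullclines N1 + 0.208N2 = 654 and 0.489N1 + N2 = 719.
Substituting N2 = 719 - 0.489N1 into the first: N1(1 - 0.208·0.489) = 654 - 0.208·719.
So N1* = 504/0.898 = 562, and then N2* = 719 - 0.489·562 = 444.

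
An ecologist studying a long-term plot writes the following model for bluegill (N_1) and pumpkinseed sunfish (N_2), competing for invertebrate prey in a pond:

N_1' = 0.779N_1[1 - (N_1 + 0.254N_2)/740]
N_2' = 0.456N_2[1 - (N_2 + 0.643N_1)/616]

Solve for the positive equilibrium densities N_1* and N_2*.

N_1* ≈ 697, N_2* ≈ 168

Setting both brackets to zero gives the nullclines N_1 + 0.254N_2 = 740 and 0.643N_1 + N_2 = 616.
Substituting N_2 = 616 - 0.643N_1 into the first: N_1(1 - 0.254·0.643) = 740 - 0.254·616.
So N_1* = 584/0.837 = 697, and then N_2* = 616 - 0.643·697 = 168.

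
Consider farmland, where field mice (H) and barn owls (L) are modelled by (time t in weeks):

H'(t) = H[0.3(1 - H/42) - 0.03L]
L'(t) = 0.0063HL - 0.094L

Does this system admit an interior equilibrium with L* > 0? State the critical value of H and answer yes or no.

Threshold H = 14.9; K > 14.9, so yes, the predator persists.

The predator equation gives dL/dt > 0 only when H > 0.094/0.0063 = 14.9.
Without the predator, H → K = 42. Since 42 > 14.9, the predator can invade and persist.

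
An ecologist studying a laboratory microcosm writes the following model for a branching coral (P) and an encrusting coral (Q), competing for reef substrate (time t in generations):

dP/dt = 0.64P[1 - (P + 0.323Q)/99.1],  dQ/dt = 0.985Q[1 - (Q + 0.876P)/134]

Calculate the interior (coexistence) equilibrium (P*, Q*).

P* ≈ 77.8, Q* ≈ 65.8

Setting both brackets to zero gives the nullclines P + 0.323Q = 99.1 and 0.876P + Q = 134.
Substituting Q = 134 - 0.876P into the first: P(1 - 0.323·0.876) = 99.1 - 0.323·134.
So P* = 55.8/0.717 = 77.8, and then Q* = 134 - 0.876·77.8 = 65.8.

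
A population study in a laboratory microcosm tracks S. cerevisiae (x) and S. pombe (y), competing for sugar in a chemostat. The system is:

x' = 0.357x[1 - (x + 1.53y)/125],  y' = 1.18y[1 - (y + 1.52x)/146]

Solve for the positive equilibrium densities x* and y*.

x* ≈ 74.2, y* ≈ 33.2

Setting both brackets to zero gives the nullclines x + 1.53y = 125 and 1.52x + y = 146.
Substituting y = 146 - 1.52x into the first: x(1 - 1.53·1.52) = 125 - 1.53·146.
So x* = -98.4/-1.33 = 74.2, and then y* = 146 - 1.52·74.2 = 33.2.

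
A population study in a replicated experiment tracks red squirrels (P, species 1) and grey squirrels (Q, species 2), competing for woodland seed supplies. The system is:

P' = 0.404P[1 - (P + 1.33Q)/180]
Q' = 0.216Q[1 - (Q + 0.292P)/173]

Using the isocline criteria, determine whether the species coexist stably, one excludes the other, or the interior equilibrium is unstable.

Compare the nullcline intercepts: K1/α12 = 180/1.33 = 135 < K2 = 173; K2/α21 = 173/0.292 = 592 > K1 = 180.
Since the inequalities point opposite ways, species 2 can invade but species 1 cannot.

species 2 excludes species 1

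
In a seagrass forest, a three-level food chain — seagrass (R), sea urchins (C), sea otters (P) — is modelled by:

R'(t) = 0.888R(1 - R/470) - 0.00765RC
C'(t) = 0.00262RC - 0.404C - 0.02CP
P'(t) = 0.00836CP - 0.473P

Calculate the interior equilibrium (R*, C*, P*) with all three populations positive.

R* ≈ 241, C* ≈ 56.6, P* ≈ 11.4

From dP/dt = 0: 0.00836C* = 0.473, so C* = 56.6.
From dR/dt = 0: 0.888(1 - R*/470) = 0.00765·56.6, giving R* = 470·(1 - 0.487) = 241.
From dC/dt = 0: 0.00262·241 - 0.404 = 0.02P*, so P* = 0.227/0.02 = 11.4.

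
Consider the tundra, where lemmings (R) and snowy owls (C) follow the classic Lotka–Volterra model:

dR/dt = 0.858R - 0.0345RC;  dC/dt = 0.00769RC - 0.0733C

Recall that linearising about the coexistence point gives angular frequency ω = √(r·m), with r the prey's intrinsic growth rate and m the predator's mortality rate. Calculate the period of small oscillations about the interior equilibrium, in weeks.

Here r = 0.858 and m = 0.0733, so r·m = 0.0629.
ω = √0.0629 = 0.251 per week, hence T = 2π/ω ≈ 25.1 weeks.

T ≈ 25.1 weeks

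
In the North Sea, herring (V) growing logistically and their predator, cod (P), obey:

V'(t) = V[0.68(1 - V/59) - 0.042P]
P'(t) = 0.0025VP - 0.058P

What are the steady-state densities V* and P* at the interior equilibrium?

From dP/dt = 0 with P > 0: 0.0025V* = 0.058, so V* = 23.2.
Substitute into dV/dt = 0: 0.68(1 - 23.2/59) = 0.042P*.
The bracket is 0.607, giving P* = 0.413/0.042 = 9.82.

V* ≈ 23.2, P* ≈ 9.82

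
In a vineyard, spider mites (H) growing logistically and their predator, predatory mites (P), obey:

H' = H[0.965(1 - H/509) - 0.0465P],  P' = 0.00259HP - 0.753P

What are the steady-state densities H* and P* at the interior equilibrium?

From dP/dt = 0 with P > 0: 0.00259H* = 0.753, so H* = 291.
Substitute into dH/dt = 0: 0.965(1 - 291/509) = 0.0465P*.
The bracket is 0.429, giving P* = 0.414/0.0465 = 8.9.

H* ≈ 291, P* ≈ 8.9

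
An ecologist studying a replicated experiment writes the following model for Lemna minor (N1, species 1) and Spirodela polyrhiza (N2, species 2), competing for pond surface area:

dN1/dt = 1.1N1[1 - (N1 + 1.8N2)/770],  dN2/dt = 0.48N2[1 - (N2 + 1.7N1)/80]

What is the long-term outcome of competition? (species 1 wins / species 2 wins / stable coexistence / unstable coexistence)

species 1 excludes species 2

Compare the nullcline intercepts: K1/α12 = 770/1.8 = 428 > K2 = 80; K2/α21 = 80/1.7 = 47.1 < K1 = 770.
Since the inequalities point opposite ways, species 1 can invade but species 2 cannot.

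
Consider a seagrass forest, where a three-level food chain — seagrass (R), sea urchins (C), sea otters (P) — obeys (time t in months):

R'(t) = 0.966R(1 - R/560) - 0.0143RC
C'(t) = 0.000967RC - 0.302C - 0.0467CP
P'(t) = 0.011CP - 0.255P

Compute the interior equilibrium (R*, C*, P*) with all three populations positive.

R* ≈ 368, C* ≈ 23.2, P* ≈ 1.15

From dP/dt = 0: 0.011C* = 0.255, so C* = 23.2.
From dR/dt = 0: 0.966(1 - R*/560) = 0.0143·23.2, giving R* = 560·(1 - 0.343) = 368.
From dC/dt = 0: 0.000967·368 - 0.302 = 0.0467P*, so P* = 0.0537/0.0467 = 1.15.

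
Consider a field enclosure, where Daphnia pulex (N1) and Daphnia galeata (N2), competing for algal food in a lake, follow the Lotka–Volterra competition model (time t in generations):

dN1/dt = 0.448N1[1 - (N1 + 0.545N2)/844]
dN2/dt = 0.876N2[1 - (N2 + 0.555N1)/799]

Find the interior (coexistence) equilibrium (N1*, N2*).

N1* ≈ 586, N2* ≈ 474

Setting both brackets to zero gives the nullclines N1 + 0.545N2 = 844 and 0.555N1 + N2 = 799.
Substituting N2 = 799 - 0.555N1 into the first: N1(1 - 0.545·0.555) = 844 - 0.545·799.
So N1* = 409/0.698 = 586, and then N2* = 799 - 0.555·586 = 474.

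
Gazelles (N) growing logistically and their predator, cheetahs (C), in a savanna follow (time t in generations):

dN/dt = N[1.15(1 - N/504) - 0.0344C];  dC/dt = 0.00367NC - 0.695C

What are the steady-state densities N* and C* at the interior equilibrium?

From dC/dt = 0 with C > 0: 0.00367N* = 0.695, so N* = 189.
Substitute into dN/dt = 0: 1.15(1 - 189/504) = 0.0344C*.
The bracket is 0.624, giving C* = 0.718/0.0344 = 20.9.

N* ≈ 189, C* ≈ 20.9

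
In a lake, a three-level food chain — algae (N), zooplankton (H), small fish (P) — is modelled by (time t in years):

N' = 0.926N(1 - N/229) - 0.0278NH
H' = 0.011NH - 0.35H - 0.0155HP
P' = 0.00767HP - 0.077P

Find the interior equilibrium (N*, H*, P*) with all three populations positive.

N* ≈ 160, H* ≈ 10, P* ≈ 91

From dP/dt = 0: 0.00767H* = 0.077, so H* = 10.
From dN/dt = 0: 0.926(1 - N*/229) = 0.0278·10, giving N* = 229·(1 - 0.301) = 160.
From dH/dt = 0: 0.011·160 - 0.35 = 0.0155P*, so P* = 1.41/0.0155 = 91.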